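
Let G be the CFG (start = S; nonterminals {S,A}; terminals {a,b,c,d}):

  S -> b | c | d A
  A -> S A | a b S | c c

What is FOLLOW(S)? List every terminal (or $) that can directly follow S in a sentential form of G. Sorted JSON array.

FIRST sets, iterate to fixpoint:
[1]
  A via A→a b S: +{a}
  A via A→c c: +{c}
  S via S→b: +{b}
  S via S→c: +{c}
  S via S→d A: +{d}
  FIRST[S]={b,c,d}  FIRST[A]={a,c}
[2]
  A via A→S A: +{b,d}
  FIRST[S]={b,c,d}  FIRST[A]={a,b,c,d}
[3] done
  FIRST[S]={b,c,d}  FIRST[A]={a,b,c,d}

Compute FOLLOW by fixpoint:
FOLLOW(S) := {$}
[1]
  A→S A: FOLLOW(S) ⊇ FIRST(A) = {a,b,c,d}; new: +{a,b,c,d}
  S→d A: FOLLOW(A) ⊇ FOLLOW(S) ⊇ {$,a,b,c,d}; new: +{$,a,b,c,d}
  FOLLOW[S]={$,a,b,c,d}  FOLLOW[A]={$,a,b,c,d}
[2] done
  FOLLOW[S]={$,a,b,c,d}  FOLLOW[A]={$,a,b,c,d}

FOLLOW(S) = ["$", "a", "b", "c", "d"]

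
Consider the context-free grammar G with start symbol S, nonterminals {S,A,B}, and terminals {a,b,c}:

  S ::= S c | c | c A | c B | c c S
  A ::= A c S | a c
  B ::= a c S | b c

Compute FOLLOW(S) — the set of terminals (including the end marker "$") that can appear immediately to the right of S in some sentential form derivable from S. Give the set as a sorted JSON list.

FIRST sets, iterate to fixpoint:
iter 1:
  A via A→a c: +{a}
  B via B→a c S: +{a}
  B via B→b c: +{b}
  S via S→c: +{c}
  FIRST[S]={c}  FIRST[A]={a}  FIRST[B]={a,b}
iter 2: done
  FIRST[S]={c}  FIRST[A]={a}  FIRST[B]={a,b}

FOLLOW sets:
seed FOLLOW(S) with $
pass 1:
  A→A c S: FOLLOW(A) ⊇ FIRST(c) = {c}; new: +{c}
  A→A c S: FOLLOW(S) ⊇ FOLLOW(A) ⊇ {c}; new: +{c}
  S→c A: FOLLOW(A) ⊇ FOLLOW(S) ⊇ {$,c}; new: +{$}
  S→c B: FOLLOW(B) ⊇ FOLLOW(S) ⊇ {$,c}; new: +{$,c}
  FOLLOW(S)={$,c}  FOLLOW(A)={$,c}  FOLLOW(B)={$,c}
pass 2: (no change)
  FOLLOW(S)={$,c}  FOLLOW(A)={$,c}  FOLLOW(B)={$,c}

FOLLOW(S) = ["$", "c"]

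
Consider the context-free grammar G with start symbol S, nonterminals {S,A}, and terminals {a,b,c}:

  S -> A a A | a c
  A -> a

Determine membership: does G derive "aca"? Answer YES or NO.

CNF form of G:
  S -> A X2 | T0 T1
  A -> a
  T0 -> a
  T1 -> c
  X2 -> T0 A

CYK table (by increasing span):
  [0..0]={A,T0}  "a"  orig:{A}
  [1..1]={T1}  "c"  orig:{}
  [2..2]={A,T0}  "a"  orig:{A}
  [0..1]={S}  "ac"
  [1..2]=∅  "ca"
  [0..2]=∅  "aca"

S ∉ T[0,2] ⇒ NO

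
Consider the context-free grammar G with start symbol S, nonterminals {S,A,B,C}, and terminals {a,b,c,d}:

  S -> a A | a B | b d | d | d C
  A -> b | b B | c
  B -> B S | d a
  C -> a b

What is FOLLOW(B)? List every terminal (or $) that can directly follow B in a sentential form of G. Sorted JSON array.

FIRST sets, iterate to fixpoint:
round 1:
  A via A→b: +{b}
  A via A→c: +{c}
  B via B→d a: +{d}
  C via C→a b: +{a}
  S via S→a A: +{a}
  S via S→b d: +{b}
  S via S→d: +{d}
  FIRST(S)={a,b,d}  FIRST(A)={b,c}  FIRST(B)={d}  FIRST(C)={a}
round 2: — fixpoint
  FIRST(S)={a,b,d}  FIRST(A)={b,c}  FIRST(B)={d}  FIRST(C)={a}

Compute FOLLOW by fixpoint:
seed FOLLOW(S) with $
pass 1:
  B→B S: FOLLOW(B) ⊇ FIRST(S) = {a,b,d}; new: +{a,b,d}
  B→B S: FOLLOW(S) ⊇ FOLLOW(B) ⊇ {a,b,d}; new: +{a,b,d}
  S→a A: FOLLOW(A) ⊇ FOLLOW(S) ⊇ {$,a,b,d}; new: +{$,a,b,d}
  S→a B: FOLLOW(B) ⊇ FOLLOW(S) ⊇ {$,a,b,d}; new: +{$}
  S→d C: FOLLOW(C) ⊇ FOLLOW(S) ⊇ {$,a,b,d}; new: +{$,a,b,d}
  FOLLOW(S)={$,a,b,d}  FOLLOW(A)={$,a,b,d}  FOLLOW(B)={$,a,b,d}  FOLLOW(C)={$,a,b,d}
pass 2: (stable)
  FOLLOW(S)={$,a,b,d}  FOLLOW(A)={$,a,b,d}  FOLLOW(B)={$,a,b,d}  FOLLOW(C)={$,a,b,d}

FOLLOW(B) = ["$", "a", "b", "d"]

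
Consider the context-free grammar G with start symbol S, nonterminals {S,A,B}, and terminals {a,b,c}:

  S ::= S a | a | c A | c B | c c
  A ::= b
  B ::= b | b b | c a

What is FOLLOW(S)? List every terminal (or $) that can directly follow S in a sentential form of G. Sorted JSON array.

FIRST sets, iterate to fixpoint:
round 1:
  A via A→b: +{b}
  B via B→b: +{b}
  B via B→c a: +{c}
  S via S→a: +{a}
  S via S→c A: +{c}
  S: {a,c}  A: {b}  B: {b,c}
round 2: done
  S: {a,c}  A: {b}  B: {b,c}

FOLLOW iteration:
seed FOLLOW(S) with $
iter 1:
  S→S a: FOLLOW(S) ⊇ FIRST(a) = {a}; new: +{a}
  S→c A: FOLLOW(A) ⊇ FOLLOW(S) ⊇ {$,a}; new: +{$,a}
  S→c B: FOLLOW(B) ⊇ FOLLOW(S) ⊇ {$,a}; new: +{$,a}
  FOLLOW(S)={$,a}  FOLLOW(A)={$,a}  FOLLOW(B)={$,a}
iter 2: (no change)
  FOLLOW(S)={$,a}  FOLLOW(A)={$,a}  FOLLOW(B)={$,a}

FOLLOW(S) = ["$", "a"]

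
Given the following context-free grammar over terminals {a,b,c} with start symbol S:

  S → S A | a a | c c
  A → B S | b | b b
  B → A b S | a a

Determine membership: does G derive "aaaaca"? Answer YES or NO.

CNF form of G:
  S -> S A | T1 T1 | T2 T2
  A -> B S | T0 T0 | b
  B -> A X3 | T1 T1
  T0 -> b
  T1 -> a
  T2 -> c
  X3 -> T0 S

CYK table (by increasing span):
  cell(0,0) a: {T1}  orig:{}
  cell(1,1) a: {T1}  orig:{}
  cell(2,2) a: {T1}  orig:{}
  cell(3,3) a: {T1}  orig:{}
  cell(4,4) c: {T2}  orig:{}
  cell(5,5) a: {T1}  orig:{}
  cell(0,1) aa: {B,S}
  cell(1,2) aa: {B,S}
  cell(2,3) aa: {B,S}
  cell(3,4) ac: ∅
  cell(4,5) ca: ∅
  cell(0,2) aaa: ∅
  cell(1,3) aaa: ∅
  cell(2,4) aac: ∅
  cell(3,5) aca: ∅
  cell(0,3) aaaa: {A}
  cell(1,4) aaac: ∅
  cell(2,5) aaca: ∅
  cell(0,4) aaaac: ∅
  cell(1,5) aaaca: ∅
  cell(0,5) aaaaca: ∅

S ∉ T[0,5] ⇒ NO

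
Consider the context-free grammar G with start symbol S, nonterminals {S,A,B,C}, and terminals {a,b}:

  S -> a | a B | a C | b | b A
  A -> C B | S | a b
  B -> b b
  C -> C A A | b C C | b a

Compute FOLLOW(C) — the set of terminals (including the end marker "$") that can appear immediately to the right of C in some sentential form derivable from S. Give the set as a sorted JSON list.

FIRST iteration:
pass 1:
  A via A→a b: +{a}
  B via B→b b: +{b}
  C via C→b C C: +{b}
  S via S→a: +{a}
  S via S→b: +{b}
  S: {a,b}  A: {a}  B: {b}  C: {b}
pass 2:
  A via A→C B: +{b}
  S: {a,b}  A: {a,b}  B: {b}  C: {b}
pass 3: (stable)
  S: {a,b}  A: {a,b}  B: {b}  C: {b}

FOLLOW sets:
seed FOLLOW(S) with $
iter 1:
  A→C B: FOLLOW(C) ⊇ FIRST(B) = {b}; new: +{b}
  C→C A A: FOLLOW(C) ⊇ FIRST(A) = {a,b}; new: +{a}
  C→C A A: FOLLOW(A) ⊇ FIRST(A) = {a,b}; new: +{a,b}
  S→a B: FOLLOW(B) ⊇ FOLLOW(S) ⊇ {$}; new: +{$}
  S→a C: FOLLOW(C) ⊇ FOLLOW(S) ⊇ {$}; new: +{$}
  S→b A: FOLLOW(A) ⊇ FOLLOW(S) ⊇ {$}; new: +{$}
  S: {$}  A: {$,a,b}  B: {$}  C: {$,a,b}
iter 2:
  A→C B: FOLLOW(B) ⊇ FOLLOW(A) ⊇ {$,a,b}; new: +{a,b}
  A→S: FOLLOW(S) ⊇ FOLLOW(A) ⊇ {$,a,b}; new: +{a,b}
  S: {$,a,b}  A: {$,a,b}  B: {$,a,b}  C: {$,a,b}
iter 3: (no change)
  S: {$,a,b}  A: {$,a,b}  B: {$,a,b}  C: {$,a,b}

FOLLOW(C) = ["$", "a", "b"]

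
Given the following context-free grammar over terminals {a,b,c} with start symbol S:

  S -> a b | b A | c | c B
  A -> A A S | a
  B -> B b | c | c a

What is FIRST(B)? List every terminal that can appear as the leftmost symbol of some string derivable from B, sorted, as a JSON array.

Compute FIRST by fixpoint:
round 1:
  A via A→a: +{a}
  B via B→c: +{c}
  S via S→a b: +{a}
  S via S→b A: +{b}
  S via S→c: +{c}
  FIRST(S)={a,b,c}  FIRST(A)={a}  FIRST(B)={c}
round 2: done
  FIRST(S)={a,b,c}  FIRST(A)={a}  FIRST(B)={c}

FIRST(B) = ["c"]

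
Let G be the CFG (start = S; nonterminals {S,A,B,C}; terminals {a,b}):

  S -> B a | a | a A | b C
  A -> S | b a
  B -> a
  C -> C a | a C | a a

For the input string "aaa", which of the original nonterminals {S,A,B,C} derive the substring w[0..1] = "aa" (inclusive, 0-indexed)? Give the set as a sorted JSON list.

CNF form of G:
  S -> B T0 | T0 A | T1 C | a
  A -> B T0 | T0 A | T1 C | T1 T0 | a
  B -> a
  C -> C T0 | T0 C | T0 T0
  T0 -> a
  T1 -> b

CYK fill (cells [i..j] with 0 ≤ i ≤ j ≤ 1 only):
  cell(0,0) a: {A,B,S,T0}  orig:{A,B,S}
  cell(1,1) a: {A,B,S,T0}  orig:{A,B,S}
  cell(0,1) aa: {A,C,S}

Original NTs in T[0,1] deriving "aa": ["A", "C", "S"]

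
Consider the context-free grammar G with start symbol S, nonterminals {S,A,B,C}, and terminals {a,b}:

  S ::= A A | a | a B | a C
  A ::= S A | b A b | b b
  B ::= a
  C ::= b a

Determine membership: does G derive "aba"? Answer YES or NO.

CNF form of G:
  S -> A A | T1 B | T1 C | a
  A -> S A | T0 T0 | T0 X2
  B -> a
  C -> T0 T1
  T0 -> b
  T1 -> a
  X2 -> A T0

CYK table (by increasing span):
  cell(0,0) a: {B,S,T1}  orig:{B,S}
  cell(1,1) b: {T0}  orig:{}
  cell(2,2) a: {B,S,T1}  orig:{B,S}
  cell(0,1) ab: ∅
  cell(1,2) ba: {C}
  cell(0,2) aba: {S}

S ∈ T[0,2] ⇒ YES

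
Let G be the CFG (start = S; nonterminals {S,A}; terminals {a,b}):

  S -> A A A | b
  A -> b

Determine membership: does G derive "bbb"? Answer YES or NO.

CNF form of G:
  S -> A X0 | b
  A -> b
  X0 -> A A

CYK fill:
  cell(0,0) b: {A,S}
  cell(1,1) b: {A,S}
  cell(2,2) b: {A,S}
  cell(0,1) bb: {X0}  orig:{}
  cell(1,2) bb: {X0}  orig:{}
  cell(0,2) bbb: {S}

S ∈ T[0,2] ⇒ YES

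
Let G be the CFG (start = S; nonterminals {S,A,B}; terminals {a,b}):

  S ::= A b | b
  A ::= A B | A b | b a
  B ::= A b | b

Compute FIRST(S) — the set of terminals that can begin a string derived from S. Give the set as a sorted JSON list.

FIRST sets, iterate to fixpoint:
iter 1:
  A via A→b a: +{b}
  B via B→A b: +{b}
  S via S→A b: +{b}
  S: {b}  A: {b}  B: {b}
iter 2: — fixpoint
  S: {b}  A: {b}  B: {b}

FIRST(S) = ["b"]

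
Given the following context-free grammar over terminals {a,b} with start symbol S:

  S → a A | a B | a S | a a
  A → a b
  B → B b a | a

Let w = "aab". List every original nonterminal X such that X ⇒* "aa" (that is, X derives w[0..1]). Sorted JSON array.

CNF form of G:
  S -> T0 A | T0 B | T0 S | T0 T0
  A -> T0 T1
  B -> B X2 | a
  T0 -> a
  T1 -> b
  X2 -> T1 T0

CYK table (by increasing span) — only the sub-triangle for w[0..1]:
  cell(0,0) a: {B,T0}  orig:{B}
  cell(1,1) a: {B,T0}  orig:{B}
  cell(0,1) aa: {S}

Original NTs in T[0,1] deriving "aa": ["S"]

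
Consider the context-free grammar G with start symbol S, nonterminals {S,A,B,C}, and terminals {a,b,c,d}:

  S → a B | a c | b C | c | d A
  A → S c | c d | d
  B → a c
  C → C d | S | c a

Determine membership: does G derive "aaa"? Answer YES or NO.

Convert to CNF:
  S -> T1 A | T2 B | T2 T0 | T3 C | c
  A -> S T0 | T0 T1 | d
  B -> T2 T0
  C -> C T1 | T0 T2 | T1 A | T2 B | T2 T0 | T3 C | c
  T0 -> c
  T1 -> d
  T2 -> a
  T3 -> b

CYK fill:
  [0..0]={T2}  "a"  orig:{}
  [1..1]={T2}  "a"  orig:{}
  [2..2]={T2}  "a"  orig:{}
  [0..1]=∅  "aa"
  [1..2]=∅  "aa"
  [0..2]=∅  "aaa"

S ∉ T[0,2] ⇒ NO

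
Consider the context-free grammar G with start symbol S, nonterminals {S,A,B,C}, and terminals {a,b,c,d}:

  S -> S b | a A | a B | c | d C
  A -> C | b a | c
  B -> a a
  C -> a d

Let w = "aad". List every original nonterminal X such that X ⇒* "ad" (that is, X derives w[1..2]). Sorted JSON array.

CNF form of G:
  S -> S T2 | T0 A | T0 B | T1 C | c
  A -> T0 T1 | T2 T0 | c
  B -> T0 T0
  C -> T0 T1
  T0 -> a
  T1 -> d
  T2 -> b

Fill CYK table bottom-up — only the sub-triangle for w[1..2]:
  [1..1]={T0}  "a"  orig:{}
  [2..2]={T1}  "d"  orig:{}
  [1..2]={A,C}  "ad"

Original NTs in T[1,2] deriving "ad": ["A", "C"]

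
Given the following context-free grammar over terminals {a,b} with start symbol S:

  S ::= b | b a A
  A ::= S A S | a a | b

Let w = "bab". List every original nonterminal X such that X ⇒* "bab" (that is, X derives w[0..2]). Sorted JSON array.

Convert to CNF:
  S -> T1 X3 | b
  A -> S X2 | T0 T0 | b
  T0 -> a
  T1 -> b
  X2 -> A S
  X3 -> T0 A

CYK table (by increasing span) (cells [i..j] with 0 ≤ i ≤ j ≤ 2 only):
  cell(0,0) b: {A,S,T1}  orig:{A,S}
  cell(1,1) a: {T0}  orig:{}
  cell(2,2) b: {A,S,T1}  orig:{A,S}
  cell(0,1) ba: ∅
  cell(1,2) ab: {X3}  orig:{}
  cell(0,2) bab: {S}

Original NTs in T[0,2] deriving "bab": ["S"]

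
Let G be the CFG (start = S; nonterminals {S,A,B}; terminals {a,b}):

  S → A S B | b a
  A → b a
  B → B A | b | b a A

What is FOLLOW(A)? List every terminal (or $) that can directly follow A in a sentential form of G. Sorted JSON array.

Compute FIRST by fixpoint:
[1]
  A via A→b a: +{b}
  B via B→b: +{b}
  S via S→A S B: +{b}
  S: {b}  A: {b}  B: {b}
[2] (no change)
  S: {b}  A: {b}  B: {b}

FOLLOW iteration:
initialize: $ ∈ FOLLOW(S)
pass 1:
  B→B A: FOLLOW(B) ⊇ FIRST(A) = {b}; new: +{b}
  B→B A: FOLLOW(A) ⊇ FOLLOW(B) ⊇ {b}; new: +{b}
  S→A S B: FOLLOW(S) ⊇ FIRST(B) = {b}; new: +{b}
  S→A S B: FOLLOW(B) ⊇ FOLLOW(S) ⊇ {$,b}; new: +{$}
  FOLLOW(S)={$,b}  FOLLOW(A)={b}  FOLLOW(B)={$,b}
pass 2:
  B→B A: FOLLOW(A) ⊇ FOLLOW(B) ⊇ {$,b}; new: +{$}
  FOLLOW(S)={$,b}  FOLLOW(A)={$,b}  FOLLOW(B)={$,b}
pass 3: done
  FOLLOW(S)={$,b}  FOLLOW(A)={$,b}  FOLLOW(B)={$,b}

FOLLOW(A) = ["$", "b"]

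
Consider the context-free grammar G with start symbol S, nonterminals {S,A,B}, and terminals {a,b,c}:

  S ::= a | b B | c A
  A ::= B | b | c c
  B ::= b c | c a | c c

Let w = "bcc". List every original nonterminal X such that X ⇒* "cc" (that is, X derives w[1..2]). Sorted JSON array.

Convert to CNF:
  S -> T0 B | T1 A | a
  A -> T0 T1 | T1 T1 | T1 T2 | b
  B -> T0 T1 | T1 T1 | T1 T2
  T0 -> b
  T1 -> c
  T2 -> a

CYK fill (cells [i..j] with 1 ≤ i ≤ j ≤ 2 only):
  T[1,1] 'c' = {T1}  orig:{}
  T[2,2] 'c' = {T1}  orig:{}
  T[1,2] 'cc' = {A,B}

Original NTs in T[1,2] deriving "cc": ["A", "B"]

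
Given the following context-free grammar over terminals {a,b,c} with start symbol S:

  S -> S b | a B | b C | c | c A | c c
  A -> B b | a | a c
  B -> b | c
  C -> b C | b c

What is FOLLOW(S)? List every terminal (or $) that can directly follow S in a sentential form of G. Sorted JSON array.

FIRST iteration:
[1]
  A via A→a: +{a}
  B via B→b: +{b}
  B via B→c: +{c}
  C via C→b C: +{b}
  S via S→a B: +{a}
  S via S→b C: +{b}
  S via S→c: +{c}
  FIRST(S)={a,b,c}  FIRST(A)={a}  FIRST(B)={b,c}  FIRST(C)={b}
[2]
  A via A→B b: +{b,c}
  FIRST(S)={a,b,c}  FIRST(A)={a,b,c}  FIRST(B)={b,c}  FIRST(C)={b}
[3] (stable)
  FIRST(S)={a,b,c}  FIRST(A)={a,b,c}  FIRST(B)={b,c}  FIRST(C)={b}

FOLLOW sets:
seed FOLLOW(S) with $
pass 1:
  A→B b: FOLLOW(B) ⊇ FIRST(b) = {b}; new: +{b}
  S→S b: FOLLOW(S) ⊇ FIRST(b) = {b}; new: +{b}
  S→a B: FOLLOW(B) ⊇ FOLLOW(S) ⊇ {$,b}; new: +{$}
  S→b C: FOLLOW(C) ⊇ FOLLOW(S) ⊇ {$,b}; new: +{$,b}
  S→c A: FOLLOW(A) ⊇ FOLLOW(S) ⊇ {$,b}; new: +{$,b}
  FOLLOW(S)={$,b}  FOLLOW(A)={$,b}  FOLLOW(B)={$,b}  FOLLOW(C)={$,b}
pass 2: (stable)
  FOLLOW(S)={$,b}  FOLLOW(A)={$,b}  FOLLOW(B)={$,b}  FOLLOW(C)={$,b}

FOLLOW(S) = ["$", "b"]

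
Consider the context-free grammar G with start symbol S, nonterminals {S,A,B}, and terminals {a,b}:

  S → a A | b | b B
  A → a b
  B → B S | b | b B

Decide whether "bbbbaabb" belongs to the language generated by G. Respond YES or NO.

Convert to CNF:
  S -> T0 A | T1 B | b
  A -> T0 T1
  B -> B S | T1 B | b
  T0 -> a
  T1 -> b

CYK table (by increasing span):
  cell(0,0) b: {B,S,T1}  orig:{B,S}
  cell(1,1) b: {B,S,T1}  orig:{B,S}
  cell(2,2) b: {B,S,T1}  orig:{B,S}
  cell(3,3) b: {B,S,T1}  orig:{B,S}
  cell(4,4) a: {T0}  orig:{}
  cell(5,5) a: {T0}  orig:{}
  cell(6,6) b: {B,S,T1}  orig:{B,S}
  cell(7,7) b: {B,S,T1}  orig:{B,S}
  cell(0,1) bb: {B,S}
  cell(1,2) bb: {B,S}
  cell(2,3) bb: {B,S}
  cell(3,4) ba: ∅
  cell(4,5) aa: ∅
  cell(5,6) ab: {A}
  cell(6,7) bb: {B,S}
  cell(0,2) bbb: {B,S}
  cell(1,3) bbb: {B,S}
  cell(2,4) bba: ∅
  cell(3,5) baa: ∅
  cell(4,6) aab: {S}
  cell(5,7) abb: ∅
  cell(0,3) bbbb: {B,S}
  cell(1,4) bbba: ∅
  cell(2,5) bbaa: ∅
  cell(3,6) baab: {B}
  cell(4,7) aabb: ∅
  cell(0,4) bbbba: ∅
  cell(1,5) bbbaa: ∅
  cell(2,6) bbaab: {B,S}
  cell(3,7) baabb: {B}
  cell(0,5) bbbbaa: ∅
  cell(1,6) bbbaab: {B,S}
  cell(2,7) bbaabb: {B,S}
  cell(0,6) bbbbaab: {B,S}
  cell(1,7) bbbaabb: {B,S}
  cell(0,7) bbbbaabb: {B,S}

S ∈ T[0,7] ⇒ YES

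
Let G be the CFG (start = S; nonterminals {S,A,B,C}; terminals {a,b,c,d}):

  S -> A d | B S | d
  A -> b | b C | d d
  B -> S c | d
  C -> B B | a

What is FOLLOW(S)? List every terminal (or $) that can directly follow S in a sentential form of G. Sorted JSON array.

FIRST iteration:
iter 1:
  A via A→b: +{b}
  A via A→d d: +{d}
  B via B→d: +{d}
  C via C→B B: +{d}
  C via C→a: +{a}
  S via S→A d: +{b,d}
  FIRST(S)={b,d}  FIRST(A)={b,d}  FIRST(B)={d}  FIRST(C)={a,d}
iter 2:
  B via B→S c: +{b}
  C via C→B B: +{b}
  FIRST(S)={b,d}  FIRST(A)={b,d}  FIRST(B)={b,d}  FIRST(C)={a,b,d}
iter 3: (stable)
  FIRST(S)={b,d}  FIRST(A)={b,d}  FIRST(B)={b,d}  FIRST(C)={a,b,d}

FOLLOW iteration:
FOLLOW(S) := {$}
[1]
  B→S c: FOLLOW(S) ⊇ FIRST(c) = {c}; new: +{c}
  C→B B: FOLLOW(B) ⊇ FIRST(B) = {b,d}; new: +{b,d}
  S→A d: FOLLOW(A) ⊇ FIRST(d) = {d}; new: +{d}
  S: {$,c}  A: {d}  B: {b,d}  C: {}
[2]
  A→b C: FOLLOW(C) ⊇ FOLLOW(A) ⊇ {d}; new: +{d}
  S: {$,c}  A: {d}  B: {b,d}  C: {d}
[3] (stable)
  S: {$,c}  A: {d}  B: {b,d}  C: {d}

FOLLOW(S) = ["$", "c"]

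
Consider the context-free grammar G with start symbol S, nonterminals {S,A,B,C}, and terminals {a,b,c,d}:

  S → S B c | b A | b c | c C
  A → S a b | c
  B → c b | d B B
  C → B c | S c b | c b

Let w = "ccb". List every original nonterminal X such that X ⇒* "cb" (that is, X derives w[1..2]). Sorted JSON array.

Convert to CNF:
  S -> S X7 | T1 A | T1 T2 | T2 C
  A -> S X4 | c
  B -> T2 T1 | T3 X5
  C -> B T2 | S X6 | T2 T1
  T0 -> a
  T1 -> b
  T2 -> c
  T3 -> d
  X4 -> T0 T1
  X5 -> B B
  X6 -> T2 T1
  X7 -> B T2

CYK fill (cells [i..j] with 1 ≤ i ≤ j ≤ 2 only):
  [1..1]={A,T2}  "c"  orig:{A}
  [2..2]={T1}  "b"  orig:{}
  [1..2]={B,C,X6}  "cb"  orig:{B,C}

Original NTs in T[1,2] deriving "cb": ["B", "C"]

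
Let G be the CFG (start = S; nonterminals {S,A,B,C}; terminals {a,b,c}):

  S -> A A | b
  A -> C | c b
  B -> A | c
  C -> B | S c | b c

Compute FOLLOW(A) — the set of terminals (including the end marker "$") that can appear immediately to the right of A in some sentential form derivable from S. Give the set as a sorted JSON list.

Compute FIRST by fixpoint:
round 1:
  A via A→c b: +{c}
  B via B→A: +{c}
  C via C→B: +{c}
  C via C→b c: +{b}
  S via S→A A: +{c}
  S via S→b: +{b}
  S: {b,c}  A: {c}  B: {c}  C: {b,c}
round 2:
  A via A→C: +{b}
  B via B→A: +{b}
  S: {b,c}  A: {b,c}  B: {b,c}  C: {b,c}
round 3: — fixpoint
  S: {b,c}  A: {b,c}  B: {b,c}  C: {b,c}

FOLLOW iteration:
initialize: $ ∈ FOLLOW(S)
pass 1:
  C→S c: FOLLOW(S) ⊇ FIRST(c) = {c}; new: +{c}
  S→A A: FOLLOW(A) ⊇ FIRST(A) = {b,c}; new: +{b,c}
  S→A A: FOLLOW(A) ⊇ FOLLOW(S) ⊇ {$,c}; new: +{$}
  FOLLOW(S)={$,c}  FOLLOW(A)={$,b,c}  FOLLOW(B)={}  FOLLOW(C)={}
pass 2:
  A→C: FOLLOW(C) ⊇ FOLLOW(A) ⊇ {$,b,c}; new: +{$,b,c}
  C→B: FOLLOW(B) ⊇ FOLLOW(C) ⊇ {$,b,c}; new: +{$,b,c}
  FOLLOW(S)={$,c}  FOLLOW(A)={$,b,c}  FOLLOW(B)={$,b,c}  FOLLOW(C)={$,b,c}
pass 3: (no change)
  FOLLOW(S)={$,c}  FOLLOW(A)={$,b,c}  FOLLOW(B)={$,b,c}  FOLLOW(C)={$,b,c}

FOLLOW(A) = ["$", "b", "c"]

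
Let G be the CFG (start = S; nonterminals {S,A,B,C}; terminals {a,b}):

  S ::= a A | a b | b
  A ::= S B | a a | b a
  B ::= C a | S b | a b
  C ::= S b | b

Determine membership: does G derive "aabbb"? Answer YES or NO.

Convert to CNF:
  S -> T0 A | T0 T1 | b
  A -> S B | T0 T0 | T1 T0
  B -> C T0 | S T1 | T0 T1
  C -> S T1 | b
  T0 -> a
  T1 -> b

Fill CYK table bottom-up:
  T[0,0] 'a' = {T0}  orig:{}
  T[1,1] 'a' = {T0}  orig:{}
  T[2,2] 'b' = {C,S,T1}  orig:{C,S}
  T[3,3] 'b' = {C,S,T1}  orig:{C,S}
  T[4,4] 'b' = {C,S,T1}  orig:{C,S}
  T[0,1] 'aa' = {A}
  T[1,2] 'ab' = {B,S}
  T[2,3] 'bb' = {B,C}
  T[3,4] 'bb' = {B,C}
  T[0,2] 'aab' = ∅
  T[1,3] 'abb' = {B,C}
  T[2,4] 'bbb' = {A}
  T[0,3] 'aabb' = ∅
  T[1,4] 'abbb' = {A,S}
  T[0,4] 'aabbb' = {S}

S ∈ T[0,4] ⇒ YES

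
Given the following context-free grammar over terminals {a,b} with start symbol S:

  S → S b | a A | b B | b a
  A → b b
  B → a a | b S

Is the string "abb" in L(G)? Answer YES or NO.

Convert to CNF:
  S -> S T0 | T0 B | T0 T1 | T1 A
  A -> T0 T0
  B -> T0 S | T1 T1
  T0 -> b
  T1 -> a

Fill CYK table bottom-up:
  T[0,0] 'a' = {T1}  orig:{}
  T[1,1] 'b' = {T0}  orig:{}
  T[2,2] 'b' = {T0}  orig:{}
  T[0,1] 'ab' = ∅
  T[1,2] 'bb' = {A}
  T[0,2] 'abb' = {S}

S ∈ T[0,2] ⇒ YES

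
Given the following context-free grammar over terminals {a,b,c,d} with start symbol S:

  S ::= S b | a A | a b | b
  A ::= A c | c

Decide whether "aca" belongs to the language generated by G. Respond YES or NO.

Convert to CNF:
  S -> S T1 | T2 A | T2 T1 | b
  A -> A T0 | c
  T0 -> c
  T1 -> b
  T2 -> a

Fill CYK table bottom-up:
  cell(0,0) a: {T2}  orig:{}
  cell(1,1) c: {A,T0}  orig:{A}
  cell(2,2) a: {T2}  orig:{}
  cell(0,1) ac: {S}
  cell(1,2) ca: ∅
  cell(0,2) aca: ∅

S ∉ T[0,2] ⇒ NO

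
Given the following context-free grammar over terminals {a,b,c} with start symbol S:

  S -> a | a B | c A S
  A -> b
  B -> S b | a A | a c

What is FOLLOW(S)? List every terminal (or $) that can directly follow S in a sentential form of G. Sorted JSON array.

FIRST iteration:
iter 1:
  A via A→b: +{b}
  B via B→a A: +{a}
  S via S→a: +{a}
  S via S→c A S: +{c}
  S: {a,c}  A: {b}  B: {a}
iter 2:
  B via B→S b: +{c}
  S: {a,c}  A: {b}  B: {a,c}
iter 3: (stable)
  S: {a,c}  A: {b}  B: {a,c}

Compute FOLLOW by fixpoint:
FOLLOW(S) := {$}
iter 1:
  B→S b: FOLLOW(S) ⊇ FIRST(b) = {b}; new: +{b}
  S→a B: FOLLOW(B) ⊇ FOLLOW(S) ⊇ {$,b}; new: +{$,b}
  S→c A S: FOLLOW(A) ⊇ FIRST(S) = {a,c}; new: +{a,c}
  FOLLOW(S)={$,b}  FOLLOW(A)={a,c}  FOLLOW(B)={$,b}
iter 2:
  B→a A: FOLLOW(A) ⊇ FOLLOW(B) ⊇ {$,b}; new: +{$,b}
  FOLLOW(S)={$,b}  FOLLOW(A)={$,a,b,c}  FOLLOW(B)={$,b}
iter 3: (no change)
  FOLLOW(S)={$,b}  FOLLOW(A)={$,a,b,c}  FOLLOW(B)={$,b}

FOLLOW(S) = ["$", "b"]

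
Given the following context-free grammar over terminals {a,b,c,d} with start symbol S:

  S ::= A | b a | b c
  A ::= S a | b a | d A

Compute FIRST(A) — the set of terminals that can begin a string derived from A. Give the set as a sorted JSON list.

FIRST sets, iterate to fixpoint:
[1]
  A via A→b a: +{b}
  A via A→d A: +{d}
  S via S→A: +{b,d}
  FIRST(S)={b,d}  FIRST(A)={b,d}
[2] (stable)
  FIRST(S)={b,d}  FIRST(A)={b,d}

FIRST(A) = ["b", "d"]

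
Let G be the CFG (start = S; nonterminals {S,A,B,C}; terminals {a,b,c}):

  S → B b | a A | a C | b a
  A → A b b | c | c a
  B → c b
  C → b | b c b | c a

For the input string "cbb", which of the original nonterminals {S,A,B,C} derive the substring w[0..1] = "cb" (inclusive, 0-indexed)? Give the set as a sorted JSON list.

Convert to CNF:
  S -> B T0 | T0 T2 | T2 A | T2 C
  A -> A X3 | T1 T2 | c
  B -> T1 T0
  C -> T0 X4 | T1 T2 | b
  T0 -> b
  T1 -> c
  T2 -> a
  X3 -> T0 T0
  X4 -> T1 T0

CYK fill (cells [i..j] with 0 ≤ i ≤ j ≤ 1 only):
  [0..0]={A,T1}  "c"  orig:{A}
  [1..1]={C,T0}  "b"  orig:{C}
  [0..1]={B,X4}  "cb"  orig:{B}

Original NTs in T[0,1] deriving "cb": ["B"]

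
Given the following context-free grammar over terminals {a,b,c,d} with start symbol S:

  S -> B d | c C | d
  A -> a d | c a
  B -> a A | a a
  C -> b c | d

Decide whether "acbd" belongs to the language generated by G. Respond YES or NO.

Convert to CNF:
  S -> B T1 | T2 C | d
  A -> T0 T1 | T2 T0
  B -> T0 A | T0 T0
  C -> T3 T2 | d
  T0 -> a
  T1 -> d
  T2 -> c
  T3 -> b

CYK fill:
  [0..0]={T0}  "a"  orig:{}
  [1..1]={T2}  "c"  orig:{}
  [2..2]={T3}  "b"  orig:{}
  [3..3]={C,S,T1}  "d"  orig:{C,S}
  [0..1]=∅  "ac"
  [1..2]=∅  "cb"
  [2..3]=∅  "bd"
  [0..2]=∅  "acb"
  [1..3]=∅  "cbd"
  [0..3]=∅  "acbd"

S ∉ T[0,3] ⇒ NO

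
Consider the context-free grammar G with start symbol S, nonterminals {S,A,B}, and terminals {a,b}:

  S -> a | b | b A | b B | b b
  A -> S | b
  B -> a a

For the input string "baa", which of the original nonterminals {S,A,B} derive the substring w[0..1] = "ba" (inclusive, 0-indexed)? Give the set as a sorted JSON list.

Convert to CNF:
  S -> T0 A | T0 B | T0 T0 | a | b
  A -> T0 A | T0 B | T0 T0 | a | b
  B -> T1 T1
  T0 -> b
  T1 -> a

CYK table (by increasing span), restricted to cells inside w[0..1]:
  cell(0,0) b: {A,S,T0}  orig:{A,S}
  cell(1,1) a: {A,S,T1}  orig:{A,S}
  cell(0,1) ba: {A,S}

Original NTs in T[0,1] deriving "ba": ["A", "S"]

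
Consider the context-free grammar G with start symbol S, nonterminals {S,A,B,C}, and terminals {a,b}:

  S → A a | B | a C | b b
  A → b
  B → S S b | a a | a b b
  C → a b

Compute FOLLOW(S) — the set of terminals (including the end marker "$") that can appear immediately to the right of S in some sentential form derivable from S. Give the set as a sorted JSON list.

Compute FIRST by fixpoint:
[1]
  A via A→b: +{b}
  B via B→a a: +{a}
  C via C→a b: +{a}
  S via S→A a: +{b}
  S via S→B: +{a}
  FIRST[S]={a,b}  FIRST[A]={b}  FIRST[B]={a}  FIRST[C]={a}
[2]
  B via B→S S b: +{b}
  FIRST[S]={a,b}  FIRST[A]={b}  FIRST[B]={a,b}  FIRST[C]={a}
[3] (stable)
  FIRST[S]={a,b}  FIRST[A]={b}  FIRST[B]={a,b}  FIRST[C]={a}

FOLLOW iteration:
FOLLOW(S) := {$}
round 1:
  B→S S b: FOLLOW(S) ⊇ FIRST(S) = {a,b}; new: +{a,b}
  S→A a: FOLLOW(A) ⊇ FIRST(a) = {a}; new: +{a}
  S→B: FOLLOW(B) ⊇ FOLLOW(S) ⊇ {$,a,b}; new: +{$,a,b}
  S→a C: FOLLOW(C) ⊇ FOLLOW(S) ⊇ {$,a,b}; new: +{$,a,b}
  FOLLOW(S)={$,a,b}  FOLLOW(A)={a}  FOLLOW(B)={$,a,b}  FOLLOW(C)={$,a,b}
round 2: — fixpoint
  FOLLOW(S)={$,a,b}  FOLLOW(A)={a}  FOLLOW(B)={$,a,b}  FOLLOW(C)={$,a,b}

FOLLOW(S) = ["$", "a", "b"]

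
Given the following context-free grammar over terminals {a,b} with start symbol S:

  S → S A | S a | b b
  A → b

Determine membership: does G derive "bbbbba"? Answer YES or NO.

CNF form of G:
  S -> S A | S T0 | T1 T1
  A -> b
  T0 -> a
  T1 -> b

Fill CYK table bottom-up:
  T[0,0] 'b' = {A,T1}  orig:{A}
  T[1,1] 'b' = {A,T1}  orig:{A}
  T[2,2] 'b' = {A,T1}  orig:{A}
  T[3,3] 'b' = {A,T1}  orig:{A}
  T[4,4] 'b' = {A,T1}  orig:{A}
  T[5,5] 'a' = {T0}  orig:{}
  T[0,1] 'bb' = {S}
  T[1,2] 'bb' = {S}
  T[2,3] 'bb' = {S}
  T[3,4] 'bb' = {S}
  T[4,5] 'ba' = ∅
  T[0,2] 'bbb' = {S}
  T[1,3] 'bbb' = {S}
  T[2,4] 'bbb' = {S}
  T[3,5] 'bba' = {S}
  T[0,3] 'bbbb' = {S}
  T[1,4] 'bbbb' = {S}
  T[2,5] 'bbba' = {S}
  T[0,4] 'bbbbb' = {S}
  T[1,5] 'bbbba' = {S}
  T[0,5] 'bbbbba' = {S}

S ∈ T[0,5] ⇒ YES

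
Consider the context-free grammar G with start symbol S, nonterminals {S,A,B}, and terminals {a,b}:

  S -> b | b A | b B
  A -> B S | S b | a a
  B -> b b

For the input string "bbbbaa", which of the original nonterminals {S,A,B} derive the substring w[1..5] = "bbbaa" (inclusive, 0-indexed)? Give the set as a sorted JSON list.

Convert to CNF:
  S -> T0 A | T0 B | b
  A -> B S | S T0 | T1 T1
  B -> T0 T0
  T0 -> b
  T1 -> a

Fill CYK table bottom-up, restricted to cells inside w[1..5]:
  [1..1]={S,T0}  "b"  orig:{S}
  [2..2]={S,T0}  "b"  orig:{S}
  [3..3]={S,T0}  "b"  orig:{S}
  [4..4]={T1}  "a"  orig:{}
  [5..5]={T1}  "a"  orig:{}
  [1..2]={A,B}  "bb"
  [2..3]={A,B}  "bb"
  [3..4]=∅  "ba"
  [4..5]={A}  "aa"
  [1..3]={A,S}  "bbb"
  [2..4]=∅  "bba"
  [3..5]={S}  "baa"
  [1..4]=∅  "bbba"
  [2..5]=∅  "bbaa"
  [1..5]={A}  "bbbaa"

Original NTs in T[1,5] deriving "bbbaa": ["A"]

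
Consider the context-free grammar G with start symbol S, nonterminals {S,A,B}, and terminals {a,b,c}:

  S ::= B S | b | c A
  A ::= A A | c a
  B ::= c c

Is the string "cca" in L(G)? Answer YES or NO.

Convert to CNF:
  S -> B S | T0 A | b
  A -> A A | T0 T1
  B -> T0 T0
  T0 -> c
  T1 -> a

CYK fill:
  T[0,0] 'c' = {T0}  orig:{}
  T[1,1] 'c' = {T0}  orig:{}
  T[2,2] 'a' = {T1}  orig:{}
  T[0,1] 'cc' = {B}
  T[1,2] 'ca' = {A}
  T[0,2] 'cca' = {S}

S ∈ T[0,2] ⇒ YES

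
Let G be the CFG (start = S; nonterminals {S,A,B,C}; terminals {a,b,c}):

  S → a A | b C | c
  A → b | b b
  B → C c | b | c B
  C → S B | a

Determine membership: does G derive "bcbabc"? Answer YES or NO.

CNF form of G:
  S -> T0 C | T2 A | c
  A -> T0 T0 | b
  B -> C T1 | T1 B | b
  C -> S B | a
  T0 -> b
  T1 -> c
  T2 -> a

CYK table (by increasing span):
  cell(0,0) b: {A,B,T0}  orig:{A,B}
  cell(1,1) c: {S,T1}  orig:{S}
  cell(2,2) b: {A,B,T0}  orig:{A,B}
  cell(3,3) a: {C,T2}  orig:{C}
  cell(4,4) b: {A,B,T0}  orig:{A,B}
  cell(5,5) c: {S,T1}  orig:{S}
  cell(0,1) bc: ∅
  cell(1,2) cb: {B,C}
  cell(2,3) ba: {S}
  cell(3,4) ab: {S}
  cell(4,5) bc: ∅
  cell(0,2) bcb: {S}
  cell(1,3) cba: ∅
  cell(2,4) bab: {C}
  cell(3,5) abc: ∅
  cell(0,3) bcba: ∅
  cell(1,4) cbab: ∅
  cell(2,5) babc: {B}
  cell(0,4) bcbab: ∅
  cell(1,5) cbabc: {B,C}
  cell(0,5) bcbabc: {S}

S ∈ T[0,5] ⇒ YES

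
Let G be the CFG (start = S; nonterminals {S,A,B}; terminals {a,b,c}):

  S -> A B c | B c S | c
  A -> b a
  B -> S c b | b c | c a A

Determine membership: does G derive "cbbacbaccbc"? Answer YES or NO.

Convert to CNF:
  S -> A X5 | B X6 | c
  A -> T0 T1
  B -> S X3 | T0 T2 | T2 X4
  T0 -> b
  T1 -> a
  T2 -> c
  X3 -> T2 T0
  X4 -> T1 A
  X5 -> B T2
  X6 -> T2 S

CYK fill:
  T[0,0] 'c' = {S,T2}  orig:{S}
  T[1,1] 'b' = {T0}  orig:{}
  T[2,2] 'b' = {T0}  orig:{}
  T[3,3] 'a' = {T1}  orig:{}
  T[4,4] 'c' = {S,T2}  orig:{S}
  T[5,5] 'b' = {T0}  orig:{}
  T[6,6] 'a' = {T1}  orig:{}
  T[7,7] 'c' = {S,T2}  orig:{S}
  T[8,8] 'c' = {S,T2}  orig:{S}
  T[9,9] 'b' = {T0}  orig:{}
  T[10,10] 'c' = {S,T2}  orig:{S}
  T[0,1] 'cb' = {X3}  orig:{}
  T[1,2] 'bb' = ∅
  T[2,3] 'ba' = {A}
  T[3,4] 'ac' = ∅
  T[4,5] 'cb' = {X3}  orig:{}
  T[5,6] 'ba' = {A}
  T[6,7] 'ac' = ∅
  T[7,8] 'cc' = {X6}  orig:{}
  T[8,9] 'cb' = {X3}  orig:{}
  T[9,10] 'bc' = {B}
  T[0,2] 'cbb' = ∅
  T[1,3] 'bba' = ∅
  T[2,4] 'bac' = ∅
  T[3,5] 'acb' = ∅
  T[4,6] 'cba' = ∅
  T[5,7] 'bac' = ∅
  T[6,8] 'acc' = ∅
  T[7,9] 'ccb' = {B}
  T[8,10] 'cbc' = ∅
  T[0,3] 'cbba' = ∅
  T[1,4] 'bbac' = ∅
  T[2,5] 'bacb' = ∅
  T[3,6] 'acba' = ∅
  T[4,7] 'cbac' = ∅
  T[5,8] 'bacc' = ∅
  T[6,9] 'accb' = ∅
  T[7,10] 'ccbc' = {X5}  orig:{}
  T[0,4] 'cbbac' = ∅
  T[1,5] 'bbacb' = ∅
  T[2,6] 'bacba' = ∅
  T[3,7] 'acbac' = ∅
  T[4,8] 'cbacc' = ∅
  T[5,9] 'baccb' = ∅
  T[6,10] 'accbc' = ∅
  T[0,5] 'cbbacb' = ∅
  T[1,6] 'bbacba' = ∅
  T[2,7] 'bacbac' = ∅
  T[3,8] 'acbacc' = ∅
  T[4,9] 'cbaccb' = ∅
  T[5,10] 'baccbc' = {S}
  T[0,6] 'cbbacba' = ∅
  T[1,7] 'bbacbac' = ∅
  T[2,8] 'bacbacc' = ∅
  T[3,9] 'acbaccb' = ∅
  T[4,10] 'cbaccbc' = {X6}  orig:{}
  T[0,7] 'cbbacbac' = ∅
  T[1,8] 'bbacbacc' = ∅
  T[2,9] 'bacbaccb' = ∅
  T[3,10] 'acbaccbc' = ∅
  T[0,8] 'cbbacbacc' = ∅
  T[1,9] 'bbacbaccb' = ∅
  T[2,10] 'bacbaccbc' = ∅
  T[0,9] 'cbbacbaccb' = ∅
  T[1,10] 'bbacbaccbc' = ∅
  T[0,10] 'cbbacbaccbc' = ∅

S ∉ T[0,10] ⇒ NO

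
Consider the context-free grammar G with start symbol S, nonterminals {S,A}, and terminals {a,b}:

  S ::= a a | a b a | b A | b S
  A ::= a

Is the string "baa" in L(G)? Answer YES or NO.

CNF form of G:
  S -> T0 T0 | T0 X2 | T1 A | T1 S
  A -> a
  T0 -> a
  T1 -> b
  X2 -> T1 T0

CYK fill:
  [0..0]={T1}  "b"  orig:{}
  [1..1]={A,T0}  "a"  orig:{A}
  [2..2]={A,T0}  "a"  orig:{A}
  [0..1]={S,X2}  "ba"  orig:{S}
  [1..2]={S}  "aa"
  [0..2]={S}  "baa"

S ∈ T[0,2] ⇒ YES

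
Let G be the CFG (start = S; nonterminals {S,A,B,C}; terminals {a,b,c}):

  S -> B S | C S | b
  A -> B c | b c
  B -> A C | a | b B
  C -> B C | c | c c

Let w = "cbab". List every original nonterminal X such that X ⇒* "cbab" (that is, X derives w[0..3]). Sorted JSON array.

CNF form of G:
  S -> B S | C S | b
  A -> B T0 | T1 T0
  B -> A C | T1 B | a
  C -> B C | T0 T0 | c
  T0 -> c
  T1 -> b

CYK fill (cells [i..j] with 0 ≤ i ≤ j ≤ 3 only):
  T[0,0] 'c' = {C,T0}  orig:{C}
  T[1,1] 'b' = {S,T1}  orig:{S}
  T[2,2] 'a' = {B}
  T[3,3] 'b' = {S,T1}  orig:{S}
  T[0,1] 'cb' = {S}
  T[1,2] 'ba' = {B}
  T[2,3] 'ab' = {S}
  T[0,2] 'cba' = ∅
  T[1,3] 'bab' = {S}
  T[0,3] 'cbab' = {S}

Original NTs in T[0,3] deriving "cbab": ["S"]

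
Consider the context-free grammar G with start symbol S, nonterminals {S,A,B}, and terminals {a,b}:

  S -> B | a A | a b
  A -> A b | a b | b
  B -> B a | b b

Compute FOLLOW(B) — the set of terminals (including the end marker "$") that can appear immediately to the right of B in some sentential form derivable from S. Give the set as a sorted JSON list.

FIRST iteration:
pass 1:
  A via A→a b: +{a}
  A via A→b: +{b}
  B via B→b b: +{b}
  S via S→B: +{b}
  S via S→a A: +{a}
  FIRST(S)={a,b}  FIRST(A)={a,b}  FIRST(B)={b}
pass 2: (stable)
  FIRST(S)={a,b}  FIRST(A)={a,b}  FIRST(B)={b}

FOLLOW iteration:
seed FOLLOW(S) with $
pass 1:
  A→A b: FOLLOW(A) ⊇ FIRST(b) = {b}; new: +{b}
  B→B a: FOLLOW(B) ⊇ FIRST(a) = {a}; new: +{a}
  S→B: FOLLOW(B) ⊇ FOLLOW(S) ⊇ {$}; new: +{$}
  S→a A: FOLLOW(A) ⊇ FOLLOW(S) ⊇ {$}; new: +{$}
  S: {$}  A: {$,b}  B: {$,a}
pass 2: (stable)
  S: {$}  A: {$,b}  B: {$,a}

FOLLOW(B) = ["$", "a"]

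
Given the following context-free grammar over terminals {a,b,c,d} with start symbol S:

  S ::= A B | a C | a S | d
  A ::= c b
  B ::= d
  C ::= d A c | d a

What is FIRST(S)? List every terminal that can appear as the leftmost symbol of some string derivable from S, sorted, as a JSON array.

FIRST iteration:
iter 1:
  A via A→c b: +{c}
  B via B→d: +{d}
  C via C→d A c: +{d}
  S via S→A B: +{c}
  S via S→a C: +{a}
  S via S→d: +{d}
  S: {a,c,d}  A: {c}  B: {d}  C: {d}
iter 2: (no change)
  S: {a,c,d}  A: {c}  B: {d}  C: {d}

FIRST(S) = ["a", "c", "d"]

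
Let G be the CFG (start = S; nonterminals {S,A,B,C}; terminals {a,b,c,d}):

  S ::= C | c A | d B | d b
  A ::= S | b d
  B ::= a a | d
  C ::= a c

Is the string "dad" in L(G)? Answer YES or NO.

CNF form of G:
  S -> T0 T1 | T1 A | T3 B | T3 T2
  A -> T0 T1 | T1 A | T2 T3 | T3 B | T3 T2
  B -> T0 T0 | d
  C -> T0 T1
  T0 -> a
  T1 -> c
  T2 -> b
  T3 -> d

CYK table (by increasing span):
  cell(0,0) d: {B,T3}  orig:{B}
  cell(1,1) a: {T0}  orig:{}
  cell(2,2) d: {B,T3}  orig:{B}
  cell(0,1) da: ∅
  cell(1,2) ad: ∅
  cell(0,2) dad: ∅

S ∉ T[0,2] ⇒ NO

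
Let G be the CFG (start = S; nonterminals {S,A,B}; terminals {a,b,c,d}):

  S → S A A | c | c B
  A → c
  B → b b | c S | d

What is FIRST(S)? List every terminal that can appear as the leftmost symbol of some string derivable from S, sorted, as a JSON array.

FIRST iteration:
[1]
  A via A→c: +{c}
  B via B→b b: +{b}
  B via B→c S: +{c}
  B via B→d: +{d}
  S via S→c: +{c}
  FIRST(S)={c}  FIRST(A)={c}  FIRST(B)={b,c,d}
[2] (no change)
  FIRST(S)={c}  FIRST(A)={c}  FIRST(B)={b,c,d}

FIRST(S) = ["c"]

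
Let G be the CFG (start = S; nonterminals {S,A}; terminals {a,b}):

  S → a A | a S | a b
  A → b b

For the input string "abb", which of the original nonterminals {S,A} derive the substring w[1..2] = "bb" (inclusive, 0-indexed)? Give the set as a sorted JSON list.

Convert to CNF:
  S -> T1 A | T1 S | T1 T0
  A -> T0 T0
  T0 -> b
  T1 -> a

Fill CYK table bottom-up — only the sub-triangle for w[1..2]:
  [1..1]={T0}  "b"  orig:{}
  [2..2]={T0}  "b"  orig:{}
  [1..2]={A}  "bb"

Original NTs in T[1,2] deriving "bb": ["A"]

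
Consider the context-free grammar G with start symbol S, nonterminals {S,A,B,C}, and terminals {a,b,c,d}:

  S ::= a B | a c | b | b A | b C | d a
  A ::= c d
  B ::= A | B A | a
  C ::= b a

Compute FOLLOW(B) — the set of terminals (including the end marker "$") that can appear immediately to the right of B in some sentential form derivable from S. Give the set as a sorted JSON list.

Compute FIRST by fixpoint:
round 1:
  A via A→c d: +{c}
  B via B→A: +{c}
  B via B→a: +{a}
  C via C→b a: +{b}
  S via S→a B: +{a}
  S via S→b: +{b}
  S via S→d a: +{d}
  FIRST[S]={a,b,d}  FIRST[A]={c}  FIRST[B]={a,c}  FIRST[C]={b}
round 2: (no change)
  FIRST[S]={a,b,d}  FIRST[A]={c}  FIRST[B]={a,c}  FIRST[C]={b}

Compute FOLLOW by fixpoint:
FOLLOW(S) := {$}
pass 1:
  B→B A: FOLLOW(B) ⊇ FIRST(A) = {c}; new: +{c}
  B→B A: FOLLOW(A) ⊇ FOLLOW(B) ⊇ {c}; new: +{c}
  S→a B: FOLLOW(B) ⊇ FOLLOW(S) ⊇ {$}; new: +{$}
  S→b A: FOLLOW(A) ⊇ FOLLOW(S) ⊇ {$}; new: +{$}
  S→b C: FOLLOW(C) ⊇ FOLLOW(S) ⊇ {$}; new: +{$}
  FOLLOW(S)={$}  FOLLOW(A)={$,c}  FOLLOW(B)={$,c}  FOLLOW(C)={$}
pass 2: — fixpoint
  FOLLOW(S)={$}  FOLLOW(A)={$,c}  FOLLOW(B)={$,c}  FOLLOW(C)={$}

FOLLOW(B) = ["$", "c"]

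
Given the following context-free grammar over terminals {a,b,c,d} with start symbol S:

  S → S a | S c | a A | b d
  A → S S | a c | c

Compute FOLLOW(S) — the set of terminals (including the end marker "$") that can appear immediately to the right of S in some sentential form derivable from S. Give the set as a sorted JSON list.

Compute FIRST by fixpoint:
iter 1:
  A via A→a c: +{a}
  A via A→c: +{c}
  S via S→a A: +{a}
  S via S→b d: +{b}
  FIRST[S]={a,b}  FIRST[A]={a,c}
iter 2:
  A via A→S S: +{b}
  FIRST[S]={a,b}  FIRST[A]={a,b,c}
iter 3: done
  FIRST[S]={a,b}  FIRST[A]={a,b,c}

Compute FOLLOW by fixpoint:
FOLLOW(S) := {$}
[1]
  A→S S: FOLLOW(S) ⊇ FIRST(S) = {a,b}; new: +{a,b}
  S→S c: FOLLOW(S) ⊇ FIRST(c) = {c}; new: +{c}
  S→a A: FOLLOW(A) ⊇ FOLLOW(S) ⊇ {$,a,b,c}; new: +{$,a,b,c}
  FOLLOW[S]={$,a,b,c}  FOLLOW[A]={$,a,b,c}
[2] (stable)
  FOLLOW[S]={$,a,b,c}  FOLLOW[A]={$,a,b,c}

FOLLOW(S) = ["$", "a", "b", "c"]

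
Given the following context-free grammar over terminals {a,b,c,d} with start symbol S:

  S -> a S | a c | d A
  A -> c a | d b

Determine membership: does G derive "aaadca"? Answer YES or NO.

Convert to CNF:
  S -> T1 S | T1 T0 | T2 A
  A -> T0 T1 | T2 T3
  T0 -> c
  T1 -> a
  T2 -> d
  T3 -> b

CYK table (by increasing span):
  cell(0,0) a: {T1}  orig:{}
  cell(1,1) a: {T1}  orig:{}
  cell(2,2) a: {T1}  orig:{}
  cell(3,3) d: {T2}  orig:{}
  cell(4,4) c: {T0}  orig:{}
  cell(5,5) a: {T1}  orig:{}
  cell(0,1) aa: ∅
  cell(1,2) aa: ∅
  cell(2,3) ad: ∅
  cell(3,4) dc: ∅
  cell(4,5) ca: {A}
  cell(0,2) aaa: ∅
  cell(1,3) aad: ∅
  cell(2,4) adc: ∅
  cell(3,5) dca: {S}
  cell(0,3) aaad: ∅
  cell(1,4) aadc: ∅
  cell(2,5) adca: {S}
  cell(0,4) aaadc: ∅
  cell(1,5) aadca: {S}
  cell(0,5) aaadca: {S}

S ∈ T[0,5] ⇒ YES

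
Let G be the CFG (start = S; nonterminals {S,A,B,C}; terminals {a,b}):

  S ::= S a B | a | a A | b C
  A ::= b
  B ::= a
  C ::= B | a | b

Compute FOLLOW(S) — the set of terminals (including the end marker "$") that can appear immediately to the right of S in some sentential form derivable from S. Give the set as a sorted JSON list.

FIRST iteration:
iter 1:
  A via A→b: +{b}
  B via B→a: +{a}
  C via C→B: +{a}
  C via C→b: +{b}
  S via S→a: +{a}
  S via S→b C: +{b}
  FIRST[S]={a,b}  FIRST[A]={b}  FIRST[B]={a}  FIRST[C]={a,b}
iter 2: — fixpoint
  FIRST[S]={a,b}  FIRST[A]={b}  FIRST[B]={a}  FIRST[C]={a,b}

FOLLOW iteration:
initialize: $ ∈ FOLLOW(S)
round 1:
  S→S a B: FOLLOW(S) ⊇ FIRST(a) = {a}; new: +{a}
  S→S a B: FOLLOW(B) ⊇ FOLLOW(S) ⊇ {$,a}; new: +{$,a}
  S→a A: FOLLOW(A) ⊇ FOLLOW(S) ⊇ {$,a}; new: +{$,a}
  S→b C: FOLLOW(C) ⊇ FOLLOW(S) ⊇ {$,a}; new: +{$,a}
  S: {$,a}  A: {$,a}  B: {$,a}  C: {$,a}
round 2: (stable)
  S: {$,a}  A: {$,a}  B: {$,a}  C: {$,a}

FOLLOW(S) = ["$", "a"]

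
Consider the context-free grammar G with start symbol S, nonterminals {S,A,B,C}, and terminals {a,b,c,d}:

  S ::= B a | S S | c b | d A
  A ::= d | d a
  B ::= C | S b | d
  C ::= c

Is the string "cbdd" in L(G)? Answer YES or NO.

CNF form of G:
  S -> B T1 | S S | T0 A | T3 T2
  A -> T0 T1 | d
  B -> S T2 | c | d
  C -> c
  T0 -> d
  T1 -> a
  T2 -> b
  T3 -> c

CYK table (by increasing span):
  T[0,0] 'c' = {B,C,T3}  orig:{B,C}
  T[1,1] 'b' = {T2}  orig:{}
  T[2,2] 'd' = {A,B,T0}  orig:{A,B}
  T[3,3] 'd' = {A,B,T0}  orig:{A,B}
  T[0,1] 'cb' = {S}
  T[1,2] 'bd' = ∅
  T[2,3] 'dd' = {S}
  T[0,2] 'cbd' = ∅
  T[1,3] 'bdd' = ∅
  T[0,3] 'cbdd' = {S}

S ∈ T[0,3] ⇒ YES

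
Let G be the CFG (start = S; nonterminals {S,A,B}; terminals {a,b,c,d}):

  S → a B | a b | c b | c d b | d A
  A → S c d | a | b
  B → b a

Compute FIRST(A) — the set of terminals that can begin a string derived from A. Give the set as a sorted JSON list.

FIRST iteration:
[1]
  A via A→a: +{a}
  A via A→b: +{b}
  B via B→b a: +{b}
  S via S→a B: +{a}
  S via S→c b: +{c}
  S via S→d A: +{d}
  FIRST[S]={a,c,d}  FIRST[A]={a,b}  FIRST[B]={b}
[2]
  A via A→S c d: +{c,d}
  FIRST[S]={a,c,d}  FIRST[A]={a,b,c,d}  FIRST[B]={b}
[3] (stable)
  FIRST[S]={a,c,d}  FIRST[A]={a,b,c,d}  FIRST[B]={b}

FIRST(A) = ["a", "b", "c", "d"]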